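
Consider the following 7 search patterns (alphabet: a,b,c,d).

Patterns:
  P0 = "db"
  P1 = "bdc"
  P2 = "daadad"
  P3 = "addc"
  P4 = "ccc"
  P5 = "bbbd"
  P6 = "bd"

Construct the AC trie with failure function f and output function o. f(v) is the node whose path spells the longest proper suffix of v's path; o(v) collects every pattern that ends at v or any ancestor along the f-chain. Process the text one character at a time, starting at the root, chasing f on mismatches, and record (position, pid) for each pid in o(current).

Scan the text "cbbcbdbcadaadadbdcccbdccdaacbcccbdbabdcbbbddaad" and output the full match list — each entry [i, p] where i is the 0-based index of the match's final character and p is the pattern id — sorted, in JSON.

Build automaton:
Trie nodes:
  0='ε' goto a→11 b→3 c→15 d→1
  1='d' goto a→6 b→2
  2='db' goto ·  [P0 ends]
  3='b' goto b→18 d→4
  4='bd' goto c→5  [P6 ends]
  5='bdc' goto ·  [P1 ends]
  6='da' goto a→7
  7='daa' goto d→8
  8='daad' goto a→9
  9='daada' goto d→10
  10='daadad' goto ·  [P2 ends]
  11='a' goto d→12
  12='ad' goto d→13
  13='add' goto c→14
  14='addc' goto ·  [P3 ends]
  15='c' goto c→16
  16='cc' goto c→17
  17='ccc' goto ·  [P4 ends]
  18='bb' goto b→19
  19='bbb' goto d→20
  20='bbbd' goto ·  [P5 ends]

BFS fail/out derivation:
  n1('d'): parent n0 fail=0; on 'd' 0 → fail=0;  out ∅∪∅=∅
  n3('b'): parent n0 fail=0; on 'b' 0 → fail=0;  out ∅∪∅=∅
  n11('a'): parent n0 fail=0; on 'a' 0 → fail=0;  out ∅∪∅=∅
  n15('c'): parent n0 fail=0; on 'c' 0 → fail=0;  out ∅∪∅=∅
  n2('db'): parent n1 fail=0; on 'b' 0 → fail=3;  out {0}∪∅={0}
  n4('bd'): parent n3 fail=0; on 'd' 0 → fail=1;  out {6}∪∅={6}
  n6('da'): parent n1 fail=0; on 'a' 0 → fail=11;  out ∅∪∅=∅
  n12('ad'): parent n11 fail=0; on 'd' 0 → fail=1;  out ∅∪∅=∅
  n16('cc'): parent n15 fail=0; on 'c' 0 → fail=15;  out ∅∪∅=∅
  n18('bb'): parent n3 fail=0; on 'b' 0 → fail=3;  out ∅∪∅=∅
  n5('bdc'): parent n4 fail=1; on 'c' 1→0 → fail=15;  out {1}∪∅={1}
  n7('daa'): parent n6 fail=11; on 'a' 11→0 → fail=11;  out ∅∪∅=∅
  n13('add'): parent n12 fail=1; on 'd' 1→0 → fail=1;  out ∅∪∅=∅
  n17('ccc'): parent n16 fail=15; on 'c' 15 → fail=16;  out {4}∪∅={4}
  n19('bbb'): parent n18 fail=3; on 'b' 3 → fail=18;  out ∅∪∅=∅
  n8('daad'): parent n7 fail=11; on 'd' 11 → fail=12;  out ∅∪∅=∅
  n14('addc'): parent n13 fail=1; on 'c' 1→0 → fail=15;  out {3}∪∅={3}
  n20('bbbd'): parent n19 fail=18; on 'd' 18→3 → fail=4;  out {5}∪{6}={5,6}
  n9('daada'): parent n8 fail=12; on 'a' 12→1 → fail=6;  out ∅∪∅=∅
  n10('daadad'): parent n9 fail=6; on 'd' 6→11 → fail=12;  out {2}∪∅={2}

Run:
[0] read 'c'  n0⇒n15
[1] read 'b'  n15⇒n3 ·f
[2] read 'b'  n3⇒n18
[3] read 'c'  n18⇒n15 ·f
[4] read 'b'  n15⇒n3 ·f
[5] read 'd'  n3⇒n4  → match P6@[4:5]
[6] read 'b'  n4⇒n2 ·f  → match P0@[5:6]
[7] read 'c'  n2⇒n15 ·f
[8] read 'a'  n15⇒n11 ·f
[9] read 'd'  n11⇒n12
[10] read 'a'  n12⇒n6 ·f
[11] read 'a'  n6⇒n7
[12] read 'd'  n7⇒n8
[13] read 'a'  n8⇒n9
[14] read 'd'  n9⇒n10  → match P2@[9:14]
[15] read 'b'  n10⇒n2 ·f  → match P0@[14:15]
[16] read 'd'  n2⇒n4 ·f  → match P6@[15:16]
[17] read 'c'  n4⇒n5  → match P1@[15:17]
[18] read 'c'  n5⇒n16 ·f
[19] read 'c'  n16⇒n17  → match P4@[17:19]
[20] read 'b'  n17⇒n3 ·f
[21] read 'd'  n3⇒n4  → match P6@[20:21]
[22] read 'c'  n4⇒n5  → match P1@[20:22]
[23] read 'c'  n5⇒n16 ·f
[24] read 'd'  n16⇒n1 ·f
[25] read 'a'  n1⇒n6
[26] read 'a'  n6⇒n7
[27] read 'c'  n7⇒n15 ·f
[28] read 'b'  n15⇒n3 ·f
[29] read 'c'  n3⇒n15 ·f
[30] read 'c'  n15⇒n16
[31] read 'c'  n16⇒n17  → match P4@[29:31]
[32] read 'b'  n17⇒n3 ·f
[33] read 'd'  n3⇒n4  → match P6@[32:33]
[34] read 'b'  n4⇒n2 ·f  → match P0@[33:34]
[35] read 'a'  n2⇒n11 ·f
[36] read 'b'  n11⇒n3 ·f
[37] read 'd'  n3⇒n4  → match P6@[36:37]
[38] read 'c'  n4⇒n5  → match P1@[36:38]
[39] read 'b'  n5⇒n3 ·f
[40] read 'b'  n3⇒n18
[41] read 'b'  n18⇒n19
[42] read 'd'  n19⇒n20  → match P5@[39:42],P6@[41:42]
[43] read 'd'  n20⇒n1 ·f
[44] read 'a'  n1⇒n6
[45] read 'a'  n6⇒n7
[46] read 'd'  n7⇒n8

Matches: [[5,6],[6,0],[14,2],[15,0],[16,6],[17,1],[19,4],[21,6],[22,1],[31,4],[33,6],[34,0],[37,6],[38,1],[42,5],[42,6]]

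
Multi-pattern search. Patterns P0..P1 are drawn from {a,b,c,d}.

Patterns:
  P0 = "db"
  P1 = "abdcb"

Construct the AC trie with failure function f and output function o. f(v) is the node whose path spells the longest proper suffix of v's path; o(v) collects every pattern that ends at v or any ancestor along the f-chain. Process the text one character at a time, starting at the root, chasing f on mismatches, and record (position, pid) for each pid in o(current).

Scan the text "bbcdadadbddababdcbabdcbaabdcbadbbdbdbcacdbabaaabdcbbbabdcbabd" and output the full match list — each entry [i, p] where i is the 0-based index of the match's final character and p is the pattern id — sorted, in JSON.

Build automaton:
Trie (insert patterns):
  n0 'ε': a→3 d→1
  n1 'd': b→2
  n2 'db': ·  [P0 ends]
  n3 'a': b→4
  n4 'ab': d→5
  n5 'abd': c→6
  n6 'abdc': b→7
  n7 'abdcb': ·  [P1 ends]

Failure links (BFS by depth):
  n1('d'): parent n0 fail=0; on 'd' 0 → fail=0;  out ∅∪∅=∅
  n3('a'): parent n0 fail=0; on 'a' 0 → fail=0;  out ∅∪∅=∅
  n2('db'): parent n1 fail=0; on 'b' 0 → fail=0;  out {0}∪∅={0}
  n4('ab'): parent n3 fail=0; on 'b' 0 → fail=0;  out ∅∪∅=∅
  n5('abd'): parent n4 fail=0; on 'd' 0 → fail=1;  out ∅∪∅=∅
  n6('abdc'): parent n5 fail=1; on 'c' 1→0 → fail=0;  out ∅∪∅=∅
  n7('abdcb'): parent n6 fail=0; on 'b' 0 → fail=0;  out {1}∪∅={1}

Run:
[0] read 'b'  n0⇒n0
[1] read 'b'  n0⇒n0
[2] read 'c'  n0⇒n0
[3] read 'd'  n0⇒n1
[4] read 'a'  n1⇒n3 ·f
[5] read 'd'  n3⇒n1 ·f
[6] read 'a'  n1⇒n3 ·f
[7] read 'd'  n3⇒n1 ·f
[8] read 'b'  n1⇒n2  → match P0@[7:8]
[9] read 'd'  n2⇒n1 ·f
[10] read 'd'  n1⇒n1 ·f
[11] read 'a'  n1⇒n3 ·f
[12] read 'b'  n3⇒n4
[13] read 'a'  n4⇒n3 ·f
[14] read 'b'  n3⇒n4
[15] read 'd'  n4⇒n5
[16] read 'c'  n5⇒n6
[17] read 'b'  n6⇒n7  → match P1@[13:17]
[18] read 'a'  n7⇒n3 ·f
[19] read 'b'  n3⇒n4
[20] read 'd'  n4⇒n5
[21] read 'c'  n5⇒n6
[22] read 'b'  n6⇒n7  → match P1@[18:22]
[23] read 'a'  n7⇒n3 ·f
[24] read 'a'  n3⇒n3 ·f
[25] read 'b'  n3⇒n4
[26] read 'd'  n4⇒n5
[27] read 'c'  n5⇒n6
[28] read 'b'  n6⇒n7  → match P1@[24:28]
[29] read 'a'  n7⇒n3 ·f
[30] read 'd'  n3⇒n1 ·f
[31] read 'b'  n1⇒n2  → match P0@[30:31]
[32] read 'b'  n2⇒n0 ·f
[33] read 'd'  n0⇒n1
[34] read 'b'  n1⇒n2  → match P0@[33:34]
[35] read 'd'  n2⇒n1 ·f
[36] read 'b'  n1⇒n2  → match P0@[35:36]
[37] read 'c'  n2⇒n0 ·f
[38] read 'a'  n0⇒n3
[39] read 'c'  n3⇒n0 ·f
[40] read 'd'  n0⇒n1
[41] read 'b'  n1⇒n2  → match P0@[40:41]
[42] read 'a'  n2⇒n3 ·f
[43] read 'b'  n3⇒n4
[44] read 'a'  n4⇒n3 ·f
[45] read 'a'  n3⇒n3 ·f
[46] read 'a'  n3⇒n3 ·f
[47] read 'b'  n3⇒n4
[48] read 'd'  n4⇒n5
[49] read 'c'  n5⇒n6
[50] read 'b'  n6⇒n7  → match P1@[46:50]
[51] read 'b'  n7⇒n0 ·f
[52] read 'b'  n0⇒n0
[53] read 'a'  n0⇒n3
[54] read 'b'  n3⇒n4
[55] read 'd'  n4⇒n5
[56] read 'c'  n5⇒n6
[57] read 'b'  n6⇒n7  → match P1@[53:57]
[58] read 'a'  n7⇒n3 ·f
[59] read 'b'  n3⇒n4
[60] read 'd'  n4⇒n5

All matches (sorted): [[8,0],[17,1],[22,1],[28,1],[31,0],[34,0],[36,0],[41,0],[50,1],[57,1]]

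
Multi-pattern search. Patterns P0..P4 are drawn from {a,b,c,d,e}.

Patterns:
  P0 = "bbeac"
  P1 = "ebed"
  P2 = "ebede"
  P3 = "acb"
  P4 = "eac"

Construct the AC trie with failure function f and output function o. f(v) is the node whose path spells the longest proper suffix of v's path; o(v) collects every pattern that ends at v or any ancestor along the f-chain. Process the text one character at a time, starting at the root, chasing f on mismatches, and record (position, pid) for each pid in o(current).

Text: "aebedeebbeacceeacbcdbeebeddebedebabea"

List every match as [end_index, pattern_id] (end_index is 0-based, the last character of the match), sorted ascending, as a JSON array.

Build:
Trie (insert patterns):
  n0 'ε': a→11 b→1 e→6
  n1 'b': b→2
  n2 'bb': e→3
  n3 'bbe': a→4
  n4 'bbea': c→5
  n5 'bbeac': ·  [P0 ends]
  n6 'e': a→14 b→7
  n7 'eb': e→8
  n8 'ebe': d→9
  n9 'ebed': e→10  [P1 ends]
  n10 'ebede': ·  [P2 ends]
  n11 'a': c→12
  n12 'ac': b→13
  n13 'acb': ·  [P3 ends]
  n14 'ea': c→15
  n15 'eac': ·  [P4 ends]

Failure links (BFS by depth):
  n1('b'): parent n0 fail=0; on 'b' 0 → fail=0;  out ∅∪∅=∅
  n6('e'): parent n0 fail=0; on 'e' 0 → fail=0;  out ∅∪∅=∅
  n11('a'): parent n0 fail=0; on 'a' 0 → fail=0;  out ∅∪∅=∅
  n2('bb'): parent n1 fail=0; on 'b' 0 → fail=1;  out ∅∪∅=∅
  n7('eb'): parent n6 fail=0; on 'b' 0 → fail=1;  out ∅∪∅=∅
  n12('ac'): parent n11 fail=0; on 'c' 0 → fail=0;  out ∅∪∅=∅
  n14('ea'): parent n6 fail=0; on 'a' 0 → fail=11;  out ∅∪∅=∅
  n3('bbe'): parent n2 fail=1; on 'e' 1→0 → fail=6;  out ∅∪∅=∅
  n8('ebe'): parent n7 fail=1; on 'e' 1→0 → fail=6;  out ∅∪∅=∅
  n13('acb'): parent n12 fail=0; on 'b' 0 → fail=1;  out {3}∪∅={3}
  n15('eac'): parent n14 fail=11; on 'c' 11 → fail=12;  out {4}∪∅={4}
  n4('bbea'): parent n3 fail=6; on 'a' 6 → fail=14;  out ∅∪∅=∅
  n9('ebed'): parent n8 fail=6; on 'd' 6→0 → fail=0;  out {1}∪∅={1}
  n5('bbeac'): parent n4 fail=14; on 'c' 14 → fail=15;  out {0}∪{4}={0,4}
  n10('ebede'): parent n9 fail=0; on 'e' 0 → fail=6;  out {2}∪∅={2}

Run:
i=0 'a': node 0→11
i=1 'e': node 11→6 (via fail)
i=2 'b': node 6→7
i=3 'e': node 7→8
i=4 'd': node 8→9  → match P1@[1:4]
i=5 'e': node 9→10  → match P2@[1:5]
i=6 'e': node 10→6 (via fail)
i=7 'b': node 6→7
i=8 'b': node 7→2 (via fail)
i=9 'e': node 2→3
i=10 'a': node 3→4
i=11 'c': node 4→5  → match P0@[7:11],P4@[9:11]
i=12 'c': node 5→0 (via fail)
i=13 'e': node 0→6
i=14 'e': node 6→6 (via fail)
i=15 'a': node 6→14
i=16 'c': node 14→15  → match P4@[14:16]
i=17 'b': node 15→13 (via fail)  → match P3@[15:17]
i=18 'c': node 13→0 (via fail)
i=19 'd': node 0→0
i=20 'b': node 0→1
i=21 'e': node 1→6 (via fail)
i=22 'e': node 6→6 (via fail)
i=23 'b': node 6→7
i=24 'e': node 7→8
i=25 'd': node 8→9  → match P1@[22:25]
i=26 'd': node 9→0 (via fail)
i=27 'e': node 0→6
i=28 'b': node 6→7
i=29 'e': node 7→8
i=30 'd': node 8→9  → match P1@[27:30]
i=31 'e': node 9→10  → match P2@[27:31]
i=32 'b': node 10→7 (via fail)
i=33 'a': node 7→11 (via fail)
i=34 'b': node 11→1 (via fail)
i=35 'e': node 1→6 (via fail)
i=36 'a': node 6→14

Matches: [[4,1],[5,2],[11,0],[11,4],[16,4],[17,3],[25,1],[30,1],[31,2]]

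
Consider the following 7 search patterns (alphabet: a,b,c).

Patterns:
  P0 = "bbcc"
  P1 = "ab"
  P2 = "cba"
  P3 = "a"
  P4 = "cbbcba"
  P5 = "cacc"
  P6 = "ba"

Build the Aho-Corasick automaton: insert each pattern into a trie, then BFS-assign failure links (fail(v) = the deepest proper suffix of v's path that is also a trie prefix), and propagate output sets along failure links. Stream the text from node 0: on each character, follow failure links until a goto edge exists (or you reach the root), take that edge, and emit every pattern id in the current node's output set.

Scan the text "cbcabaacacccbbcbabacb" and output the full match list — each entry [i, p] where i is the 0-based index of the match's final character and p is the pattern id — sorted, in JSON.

Build automaton:
Trie (insert patterns):
  0='ε' goto a→5 b→1 c→7
  1='b' goto a→17 b→2
  2='bb' goto c→3
  3='bbc' goto c→4
  4='bbcc' goto ·  [P0 ends]
  5='a' goto b→6  [P3 ends]
  6='ab' goto ·  [P1 ends]
  7='c' goto a→14 b→8
  8='cb' goto a→9 b→10
  9='cba' goto ·  [P2 ends]
  10='cbb' goto c→11
  11='cbbc' goto b→12
  12='cbbcb' goto a→13
  13='cbbcba' goto ·  [P4 ends]
  14='ca' goto c→15
  15='cac' goto c→16
  16='cacc' goto ·  [P5 ends]
  17='ba' goto ·  [P6 ends]

BFS fail/out derivation:
  n1('b'): parent n0 fail=0; on 'b' 0 → fail=0;  out ∅∪∅=∅
  n5('a'): parent n0 fail=0; on 'a' 0 → fail=0;  out {3}∪∅={3}
  n7('c'): parent n0 fail=0; on 'c' 0 → fail=0;  out ∅∪∅=∅
  n2('bb'): parent n1 fail=0; on 'b' 0 → fail=1;  out ∅∪∅=∅
  n6('ab'): parent n5 fail=0; on 'b' 0 → fail=1;  out {1}∪∅={1}
  n8('cb'): parent n7 fail=0; on 'b' 0 → fail=1;  out ∅∪∅=∅
  n14('ca'): parent n7 fail=0; on 'a' 0 → fail=5;  out ∅∪{3}={3}
  n17('ba'): parent n1 fail=0; on 'a' 0 → fail=5;  out {6}∪{3}={3,6}
  n3('bbc'): parent n2 fail=1; on 'c' 1→0 → fail=7;  out ∅∪∅=∅
  n9('cba'): parent n8 fail=1; on 'a' 1 → fail=17;  out {2}∪{3,6}={2,3,6}
  n10('cbb'): parent n8 fail=1; on 'b' 1 → fail=2;  out ∅∪∅=∅
  n15('cac'): parent n14 fail=5; on 'c' 5→0 → fail=7;  out ∅∪∅=∅
  n4('bbcc'): parent n3 fail=7; on 'c' 7→0 → fail=7;  out {0}∪∅={0}
  n11('cbbc'): parent n10 fail=2; on 'c' 2 → fail=3;  out ∅∪∅=∅
  n16('cacc'): parent n15 fail=7; on 'c' 7→0 → fail=7;  out {5}∪∅={5}
  n12('cbbcb'): parent n11 fail=3; on 'b' 3→7 → fail=8;  out ∅∪∅=∅
  n13('cbbcba'): parent n12 fail=8; on 'a' 8 → fail=9;  out {4}∪{2,3,6}={2,3,4,6}

Run:
[0] read 'c'  n0⇒n7
[1] read 'b'  n7⇒n8
[2] read 'c'  n8⇒n7 (fail-walked)
[3] read 'a'  n7⇒n14  emit P3@[3:3]
[4] read 'b'  n14⇒n6 (fail-walked)  emit P1@[3:4]
[5] read 'a'  n6⇒n17 (fail-walked)  emit P3@[5:5],P6@[4:5]
[6] read 'a'  n17⇒n5 (fail-walked)  emit P3@[6:6]
[7] read 'c'  n5⇒n7 (fail-walked)
[8] read 'a'  n7⇒n14  emit P3@[8:8]
[9] read 'c'  n14⇒n15
[10] read 'c'  n15⇒n16  emit P5@[7:10]
[11] read 'c'  n16⇒n7 (fail-walked)
[12] read 'b'  n7⇒n8
[13] read 'b'  n8⇒n10
[14] read 'c'  n10⇒n11
[15] read 'b'  n11⇒n12
[16] read 'a'  n12⇒n13  emit P2@[14:16],P3@[16:16],P4@[11:16],P6@[15:16]
[17] read 'b'  n13⇒n6 (fail-walked)  emit P1@[16:17]
[18] read 'a'  n6⇒n17 (fail-walked)  emit P3@[18:18],P6@[17:18]
[19] read 'c'  n17⇒n7 (fail-walked)
[20] read 'b'  n7⇒n8

All matches (sorted): [[3,3],[4,1],[5,3],[5,6],[6,3],[8,3],[10,5],[16,2],[16,3],[16,4],[16,6],[17,1],[18,3],[18,6]]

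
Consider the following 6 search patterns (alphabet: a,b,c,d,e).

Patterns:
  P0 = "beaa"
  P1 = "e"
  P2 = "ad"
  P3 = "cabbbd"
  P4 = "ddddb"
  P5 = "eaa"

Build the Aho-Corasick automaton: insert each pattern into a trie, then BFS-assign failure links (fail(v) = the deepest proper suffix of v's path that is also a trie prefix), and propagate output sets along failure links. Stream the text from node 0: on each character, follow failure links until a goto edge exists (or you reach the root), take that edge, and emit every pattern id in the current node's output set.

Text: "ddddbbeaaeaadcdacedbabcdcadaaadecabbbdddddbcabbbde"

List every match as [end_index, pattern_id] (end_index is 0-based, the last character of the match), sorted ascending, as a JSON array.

Construct AC machine:
Trie (insert patterns):
  0='ε' goto a→6 b→1 c→8 d→14 e→5
  1='b' goto e→2
  2='be' goto a→3
  3='bea' goto a→4
  4='beaa' goto ·  ←P0
  5='e' goto a→19  ←P1
  6='a' goto d→7
  7='ad' goto ·  ←P2
  8='c' goto a→9
  9='ca' goto b→10
  10='cab' goto b→11
  11='cabb' goto b→12
  12='cabbb' goto d→13
  13='cabbbd' goto ·  ←P3
  14='d' goto d→15
  15='dd' goto d→16
  16='ddd' goto d→17
  17='dddd' goto b→18
  18='ddddb' goto ·  ←P4
  19='ea' goto a→20
  20='eaa' goto ·  ←P5

BFS fail/out derivation:
  n1('b'): parent n0 fail=0; on 'b' 0 → fail=0;  out ∅∪∅=∅
  n5('e'): parent n0 fail=0; on 'e' 0 → fail=0;  out {1}∪∅={1}
  n6('a'): parent n0 fail=0; on 'a' 0 → fail=0;  out ∅∪∅=∅
  n8('c'): parent n0 fail=0; on 'c' 0 → fail=0;  out ∅∪∅=∅
  n14('d'): parent n0 fail=0; on 'd' 0 → fail=0;  out ∅∪∅=∅
  n2('be'): parent n1 fail=0; on 'e' 0 → fail=5;  out ∅∪{1}={1}
  n7('ad'): parent n6 fail=0; on 'd' 0 → fail=14;  out {2}∪∅={2}
  n9('ca'): parent n8 fail=0; on 'a' 0 → fail=6;  out ∅∪∅=∅
  n15('dd'): parent n14 fail=0; on 'd' 0 → fail=14;  out ∅∪∅=∅
  n19('ea'): parent n5 fail=0; on 'a' 0 → fail=6;  out ∅∪∅=∅
  n3('bea'): parent n2 fail=5; on 'a' 5 → fail=19;  out ∅∪∅=∅
  n10('cab'): parent n9 fail=6; on 'b' 6→0 → fail=1;  out ∅∪∅=∅
  n16('ddd'): parent n15 fail=14; on 'd' 14 → fail=15;  out ∅∪∅=∅
  n20('eaa'): parent n19 fail=6; on 'a' 6→0 → fail=6;  out {5}∪∅={5}
  n4('beaa'): parent n3 fail=19; on 'a' 19 → fail=20;  out {0}∪{5}={0,5}
  n11('cabb'): parent n10 fail=1; on 'b' 1→0 → fail=1;  out ∅∪∅=∅
  n17('dddd'): parent n16 fail=15; on 'd' 15 → fail=16;  out ∅∪∅=∅
  n12('cabbb'): parent n11 fail=1; on 'b' 1→0 → fail=1;  out ∅∪∅=∅
  n18('ddddb'): parent n17 fail=16; on 'b' 16→15→14→0 → fail=1;  out {4}∪∅={4}
  n13('cabbbd'): parent n12 fail=1; on 'd' 1→0 → fail=14;  out {3}∪∅={3}

Text stream:
pos 0 'd': at 14
pos 1 'd': at 15
pos 2 'd': at 16
pos 3 'd': at 17
pos 4 'b': at 18  ** P4@[0:4]
pos 5 'b': at 1 (fail-walked)
pos 6 'e': at 2  ** P1@[6:6]
pos 7 'a': at 3
pos 8 'a': at 4  ** P0@[5:8],P5@[6:8]
pos 9 'e': at 5 (fail-walked)  ** P1@[9:9]
pos 10 'a': at 19
pos 11 'a': at 20  ** P5@[9:11]
pos 12 'd': at 7 (fail-walked)  ** P2@[11:12]
pos 13 'c': at 8 (fail-walked)
pos 14 'd': at 14 (fail-walked)
pos 15 'a': at 6 (fail-walked)
pos 16 'c': at 8 (fail-walked)
pos 17 'e': at 5 (fail-walked)  ** P1@[17:17]
pos 18 'd': at 14 (fail-walked)
pos 19 'b': at 1 (fail-walked)
pos 20 'a': at 6 (fail-walked)
pos 21 'b': at 1 (fail-walked)
pos 22 'c': at 8 (fail-walked)
pos 23 'd': at 14 (fail-walked)
pos 24 'c': at 8 (fail-walked)
pos 25 'a': at 9
pos 26 'd': at 7 (fail-walked)  ** P2@[25:26]
pos 27 'a': at 6 (fail-walked)
pos 28 'a': at 6 (fail-walked)
pos 29 'a': at 6 (fail-walked)
pos 30 'd': at 7  ** P2@[29:30]
pos 31 'e': at 5 (fail-walked)  ** P1@[31:31]
pos 32 'c': at 8 (fail-walked)
pos 33 'a': at 9
pos 34 'b': at 10
pos 35 'b': at 11
pos 36 'b': at 12
pos 37 'd': at 13  ** P3@[32:37]
pos 38 'd': at 15 (fail-walked)
pos 39 'd': at 16
pos 40 'd': at 17
pos 41 'd': at 17 (fail-walked)
pos 42 'b': at 18  ** P4@[38:42]
pos 43 'c': at 8 (fail-walked)
pos 44 'a': at 9
pos 45 'b': at 10
pos 46 'b': at 11
pos 47 'b': at 12
pos 48 'd': at 13  ** P3@[43:48]
pos 49 'e': at 5 (fail-walked)  ** P1@[49:49]

All matches (sorted): [[4,4],[6,1],[8,0],[8,5],[9,1],[11,5],[12,2],[17,1],[26,2],[30,2],[31,1],[37,3],[42,4],[48,3],[49,1]]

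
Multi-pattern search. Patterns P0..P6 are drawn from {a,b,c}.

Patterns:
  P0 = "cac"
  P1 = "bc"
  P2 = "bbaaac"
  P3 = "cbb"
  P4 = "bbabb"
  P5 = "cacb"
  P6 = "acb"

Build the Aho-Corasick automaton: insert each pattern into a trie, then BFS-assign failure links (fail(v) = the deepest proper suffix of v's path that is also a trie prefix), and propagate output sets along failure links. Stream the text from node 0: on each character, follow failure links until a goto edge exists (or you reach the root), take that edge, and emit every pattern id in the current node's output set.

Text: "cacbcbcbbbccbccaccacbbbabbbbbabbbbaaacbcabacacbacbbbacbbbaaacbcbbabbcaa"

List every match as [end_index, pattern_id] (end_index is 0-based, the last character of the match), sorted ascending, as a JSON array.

Build automaton:
Trie (insert patterns):
  n0 'ε': a→16 b→4 c→1
  n1 'c': a→2 b→11
  n2 'ca': c→3
  n3 'cac': b→15  [P0 ends]
  n4 'b': b→6 c→5
  n5 'bc': ·  [P1 ends]
  n6 'bb': a→7
  n7 'bba': a→8 b→13
  n8 'bbaa': a→9
  n9 'bbaaa': c→10
  n10 'bbaaac': ·  [P2 ends]
  n11 'cb': b→12
  n12 'cbb': ·  [P3 ends]
  n13 'bbab': b→14
  n14 'bbabb': ·  [P4 ends]
  n15 'cacb': ·  [P5 ends]
  n16 'a': c→17
  n17 'ac': b→18
  n18 'acb': ·  [P6 ends]

BFS fail/out derivation:
  fail(1) 'c': from fail(0)=0 chase 'c': 0 ⇒ 0;  out=∅∪out(0)=∅
  fail(4) 'b': from fail(0)=0 chase 'b': 0 ⇒ 0;  out=∅∪out(0)=∅
  fail(16) 'a': from fail(0)=0 chase 'a': 0 ⇒ 0;  out=∅∪out(0)=∅
  fail(2) 'ca': from fail(1)=0 chase 'a': 0 ⇒ 16;  out=∅∪out(16)=∅
  fail(5) 'bc': from fail(4)=0 chase 'c': 0 ⇒ 1;  out={1}∪out(1)={1}
  fail(6) 'bb': from fail(4)=0 chase 'b': 0 ⇒ 4;  out=∅∪out(4)=∅
  fail(11) 'cb': from fail(1)=0 chase 'b': 0 ⇒ 4;  out=∅∪out(4)=∅
  fail(17) 'ac': from fail(16)=0 chase 'c': 0 ⇒ 1;  out=∅∪out(1)=∅
  fail(3) 'cac': from fail(2)=16 chase 'c': 16 ⇒ 17;  out={0}∪out(17)={0}
  fail(7) 'bba': from fail(6)=4 chase 'a': 4→0 ⇒ 16;  out=∅∪out(16)=∅
  fail(12) 'cbb': from fail(11)=4 chase 'b': 4 ⇒ 6;  out={3}∪out(6)={3}
  fail(18) 'acb': from fail(17)=1 chase 'b': 1 ⇒ 11;  out={6}∪out(11)={6}
  fail(8) 'bbaa': from fail(7)=16 chase 'a': 16→0 ⇒ 16;  out=∅∪out(16)=∅
  fail(13) 'bbab': from fail(7)=16 chase 'b': 16→0 ⇒ 4;  out=∅∪out(4)=∅
  fail(15) 'cacb': from fail(3)=17 chase 'b': 17 ⇒ 18;  out={5}∪out(18)={5,6}
  fail(9) 'bbaaa': from fail(8)=16 chase 'a': 16→0 ⇒ 16;  out=∅∪out(16)=∅
  fail(14) 'bbabb': from fail(13)=4 chase 'b': 4 ⇒ 6;  out={4}∪out(6)={4}
  fail(10) 'bbaaac': from fail(9)=16 chase 'c': 16 ⇒ 17;  out={2}∪out(17)={2}

Run:
[0] read 'c'  n0⇒n1
[1] read 'a'  n1⇒n2
[2] read 'c'  n2⇒n3  → match P0@[0:2]
[3] read 'b'  n3⇒n15  → match P5@[0:3],P6@[1:3]
[4] read 'c'  n15⇒n5 ·f  → match P1@[3:4]
[5] read 'b'  n5⇒n11 ·f
[6] read 'c'  n11⇒n5 ·f  → match P1@[5:6]
[7] read 'b'  n5⇒n11 ·f
[8] read 'b'  n11⇒n12  → match P3@[6:8]
[9] read 'b'  n12⇒n6 ·f
[10] read 'c'  n6⇒n5 ·f  → match P1@[9:10]
[11] read 'c'  n5⇒n1 ·f
[12] read 'b'  n1⇒n11
[13] read 'c'  n11⇒n5 ·f  → match P1@[12:13]
[14] read 'c'  n5⇒n1 ·f
[15] read 'a'  n1⇒n2
[16] read 'c'  n2⇒n3  → match P0@[14:16]
[17] read 'c'  n3⇒n1 ·f
[18] read 'a'  n1⇒n2
[19] read 'c'  n2⇒n3  → match P0@[17:19]
[20] read 'b'  n3⇒n15  → match P5@[17:20],P6@[18:20]
[21] read 'b'  n15⇒n12 ·f  → match P3@[19:21]
[22] read 'b'  n12⇒n6 ·f
[23] read 'a'  n6⇒n7
[24] read 'b'  n7⇒n13
[25] read 'b'  n13⇒n14  → match P4@[21:25]
[26] read 'b'  n14⇒n6 ·f
[27] read 'b'  n6⇒n6 ·f
[28] read 'b'  n6⇒n6 ·f
[29] read 'a'  n6⇒n7
[30] read 'b'  n7⇒n13
[31] read 'b'  n13⇒n14  → match P4@[27:31]
[32] read 'b'  n14⇒n6 ·f
[33] read 'b'  n6⇒n6 ·f
[34] read 'a'  n6⇒n7
[35] read 'a'  n7⇒n8
[36] read 'a'  n8⇒n9
[37] read 'c'  n9⇒n10  → match P2@[32:37]
[38] read 'b'  n10⇒n18 ·f  → match P6@[36:38]
[39] read 'c'  n18⇒n5 ·f  → match P1@[38:39]
[40] read 'a'  n5⇒n2 ·f
[41] read 'b'  n2⇒n4 ·f
[42] read 'a'  n4⇒n16 ·f
[43] read 'c'  n16⇒n17
[44] read 'a'  n17⇒n2 ·f
[45] read 'c'  n2⇒n3  → match P0@[43:45]
[46] read 'b'  n3⇒n15  → match P5@[43:46],P6@[44:46]
[47] read 'a'  n15⇒n16 ·f
[48] read 'c'  n16⇒n17
[49] read 'b'  n17⇒n18  → match P6@[47:49]
[50] read 'b'  n18⇒n12 ·f  → match P3@[48:50]
[51] read 'b'  n12⇒n6 ·f
[52] read 'a'  n6⇒n7
[53] read 'c'  n7⇒n17 ·f
[54] read 'b'  n17⇒n18  → match P6@[52:54]
[55] read 'b'  n18⇒n12 ·f  → match P3@[53:55]
[56] read 'b'  n12⇒n6 ·f
[57] read 'a'  n6⇒n7
[58] read 'a'  n7⇒n8
[59] read 'a'  n8⇒n9
[60] read 'c'  n9⇒n10  → match P2@[55:60]
[61] read 'b'  n10⇒n18 ·f  → match P6@[59:61]
[62] read 'c'  n18⇒n5 ·f  → match P1@[61:62]
[63] read 'b'  n5⇒n11 ·f
[64] read 'b'  n11⇒n12  → match P3@[62:64]
[65] read 'a'  n12⇒n7 ·f
[66] read 'b'  n7⇒n13
[67] read 'b'  n13⇒n14  → match P4@[63:67]
[68] read 'c'  n14⇒n5 ·f  → match P1@[67:68]
[69] read 'a'  n5⇒n2 ·f
[70] read 'a'  n2⇒n16 ·f

All matches (sorted): [[2,0],[3,5],[3,6],[4,1],[6,1],[8,3],[10,1],[13,1],[16,0],[19,0],[20,5],[20,6],[21,3],[25,4],[31,4],[37,2],[38,6],[39,1],[45,0],[46,5],[46,6],[49,6],[50,3],[54,6],[55,3],[60,2],[61,6],[62,1],[64,3],[67,4],[68,1]]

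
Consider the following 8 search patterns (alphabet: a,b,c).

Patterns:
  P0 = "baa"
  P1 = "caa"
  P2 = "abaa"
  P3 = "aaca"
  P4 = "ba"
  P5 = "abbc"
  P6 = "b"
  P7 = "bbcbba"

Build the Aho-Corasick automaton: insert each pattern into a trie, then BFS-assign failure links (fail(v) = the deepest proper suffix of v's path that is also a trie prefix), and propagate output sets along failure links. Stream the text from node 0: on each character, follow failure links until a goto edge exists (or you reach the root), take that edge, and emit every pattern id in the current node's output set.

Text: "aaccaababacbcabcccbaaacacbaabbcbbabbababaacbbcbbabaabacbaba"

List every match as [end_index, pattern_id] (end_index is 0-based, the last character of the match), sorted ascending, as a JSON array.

Construct AC machine:
Trie nodes:
  0='ε' goto a→7 b→1 c→4
  1='b' goto a→2 b→16  [P6 ends]
  2='ba' goto a→3  [P4 ends]
  3='baa' goto ·  [P0 ends]
  4='c' goto a→5
  5='ca' goto a→6
  6='caa' goto ·  [P1 ends]
  7='a' goto a→11 b→8
  8='ab' goto a→9 b→14
  9='aba' goto a→10
  10='abaa' goto ·  [P2 ends]
  11='aa' goto c→12
  12='aac' goto a→13
  13='aaca' goto ·  [P3 ends]
  14='abb' goto c→15
  15='abbc' goto ·  [P5 ends]
  16='bb' goto c→17
  17='bbc' goto b→18
  18='bbcb' goto b→19
  19='bbcbb' goto a→20
  20='bbcbba' goto ·  [P7 ends]

Failure links (BFS by depth):
  n1('b'): parent n0 fail=0; on 'b' 0 → fail=0;  out {6}∪∅={6}
  n4('c'): parent n0 fail=0; on 'c' 0 → fail=0;  out ∅∪∅=∅
  n7('a'): parent n0 fail=0; on 'a' 0 → fail=0;  out ∅∪∅=∅
  n2('ba'): parent n1 fail=0; on 'a' 0 → fail=7;  out {4}∪∅={4}
  n5('ca'): parent n4 fail=0; on 'a' 0 → fail=7;  out ∅∪∅=∅
  n8('ab'): parent n7 fail=0; on 'b' 0 → fail=1;  out ∅∪{6}={6}
  n11('aa'): parent n7 fail=0; on 'a' 0 → fail=7;  out ∅∪∅=∅
  n16('bb'): parent n1 fail=0; on 'b' 0 → fail=1;  out ∅∪{6}={6}
  n3('baa'): parent n2 fail=7; on 'a' 7 → fail=11;  out {0}∪∅={0}
  n6('caa'): parent n5 fail=7; on 'a' 7 → fail=11;  out {1}∪∅={1}
  n9('aba'): parent n8 fail=1; on 'a' 1 → fail=2;  out ∅∪{4}={4}
  n12('aac'): parent n11 fail=7; on 'c' 7→0 → fail=4;  out ∅∪∅=∅
  n14('abb'): parent n8 fail=1; on 'b' 1 → fail=16;  out ∅∪{6}={6}
  n17('bbc'): parent n16 fail=1; on 'c' 1→0 → fail=4;  out ∅∪∅=∅
  n10('abaa'): parent n9 fail=2; on 'a' 2 → fail=3;  out {2}∪{0}={0,2}
  n13('aaca'): parent n12 fail=4; on 'a' 4 → fail=5;  out {3}∪∅={3}
  n15('abbc'): parent n14 fail=16; on 'c' 16 → fail=17;  out {5}∪∅={5}
  n18('bbcb'): parent n17 fail=4; on 'b' 4→0 → fail=1;  out ∅∪{6}={6}
  n19('bbcbb'): parent n18 fail=1; on 'b' 1 → fail=16;  out ∅∪{6}={6}
  n20('bbcbba'): parent n19 fail=16; on 'a' 16→1 → fail=2;  out {7}∪{4}={4,7}

Run:
i=0 'a': node 0→7
i=1 'a': node 7→11
i=2 'c': node 11→12
i=3 'c': node 12→4 (via fail)
i=4 'a': node 4→5
i=5 'a': node 5→6  ** P1@[3:5]
i=6 'b': node 6→8 (via fail)  ** P6@[6:6]
i=7 'a': node 8→9  ** P4@[6:7]
i=8 'b': node 9→8 (via fail)  ** P6@[8:8]
i=9 'a': node 8→9  ** P4@[8:9]
i=10 'c': node 9→4 (via fail)
i=11 'b': node 4→1 (via fail)  ** P6@[11:11]
i=12 'c': node 1→4 (via fail)
i=13 'a': node 4→5
i=14 'b': node 5→8 (via fail)  ** P6@[14:14]
i=15 'c': node 8→4 (via fail)
i=16 'c': node 4→4 (via fail)
i=17 'c': node 4→4 (via fail)
i=18 'b': node 4→1 (via fail)  ** P6@[18:18]
i=19 'a': node 1→2  ** P4@[18:19]
i=20 'a': node 2→3  ** P0@[18:20]
i=21 'a': node 3→11 (via fail)
i=22 'c': node 11→12
i=23 'a': node 12→13  ** P3@[20:23]
i=24 'c': node 13→4 (via fail)
i=25 'b': node 4→1 (via fail)  ** P6@[25:25]
i=26 'a': node 1→2  ** P4@[25:26]
i=27 'a': node 2→3  ** P0@[25:27]
i=28 'b': node 3→8 (via fail)  ** P6@[28:28]
i=29 'b': node 8→14  ** P6@[29:29]
i=30 'c': node 14→15  ** P5@[27:30]
i=31 'b': node 15→18 (via fail)  ** P6@[31:31]
i=32 'b': node 18→19  ** P6@[32:32]
i=33 'a': node 19→20  ** P4@[32:33],P7@[28:33]
i=34 'b': node 20→8 (via fail)  ** P6@[34:34]
i=35 'b': node 8→14  ** P6@[35:35]
i=36 'a': node 14→2 (via fail)  ** P4@[35:36]
i=37 'b': node 2→8 (via fail)  ** P6@[37:37]
i=38 'a': node 8→9  ** P4@[37:38]
i=39 'b': node 9→8 (via fail)  ** P6@[39:39]
i=40 'a': node 8→9  ** P4@[39:40]
i=41 'a': node 9→10  ** P0@[39:41],P2@[38:41]
i=42 'c': node 10→12 (via fail)
i=43 'b': node 12→1 (via fail)  ** P6@[43:43]
i=44 'b': node 1→16  ** P6@[44:44]
i=45 'c': node 16→17
i=46 'b': node 17→18  ** P6@[46:46]
i=47 'b': node 18→19  ** P6@[47:47]
i=48 'a': node 19→20  ** P4@[47:48],P7@[43:48]
i=49 'b': node 20→8 (via fail)  ** P6@[49:49]
i=50 'a': node 8→9  ** P4@[49:50]
i=51 'a': node 9→10  ** P0@[49:51],P2@[48:51]
i=52 'b': node 10→8 (via fail)  ** P6@[52:52]
i=53 'a': node 8→9  ** P4@[52:53]
i=54 'c': node 9→4 (via fail)
i=55 'b': node 4→1 (via fail)  ** P6@[55:55]
i=56 'a': node 1→2  ** P4@[55:56]
i=57 'b': node 2→8 (via fail)  ** P6@[57:57]
i=58 'a': node 8→9  ** P4@[57:58]

All matches (sorted): [[5,1],[6,6],[7,4],[8,6],[9,4],[11,6],[14,6],[18,6],[19,4],[20,0],[23,3],[25,6],[26,4],[27,0],[28,6],[29,6],[30,5],[31,6],[32,6],[33,4],[33,7],[34,6],[35,6],[36,4],[37,6],[38,4],[39,6],[40,4],[41,0],[41,2],[43,6],[44,6],[46,6],[47,6],[48,4],[48,7],[49,6],[50,4],[51,0],[51,2],[52,6],[53,4],[55,6],[56,4],[57,6],[58,4]]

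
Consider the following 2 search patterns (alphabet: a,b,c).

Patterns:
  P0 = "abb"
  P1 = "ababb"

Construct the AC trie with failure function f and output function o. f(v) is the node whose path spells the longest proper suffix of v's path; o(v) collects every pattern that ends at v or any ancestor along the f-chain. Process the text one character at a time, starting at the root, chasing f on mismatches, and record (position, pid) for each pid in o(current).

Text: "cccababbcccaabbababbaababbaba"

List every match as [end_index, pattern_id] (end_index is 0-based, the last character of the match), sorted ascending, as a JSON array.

Construct AC machine:
Trie nodes:
  n0 'ε': a→1
  n1 'a': b→2
  n2 'ab': a→4 b→3
  n3 'abb': ·  [P0 ends]
  n4 'aba': b→5
  n5 'abab': b→6
  n6 'ababb': ·  [P1 ends]

Failure links (BFS by depth):
  fail(1) 'a': from fail(0)=0 chase 'a': 0 ⇒ 0;  out=∅∪out(0)=∅
  fail(2) 'ab': from fail(1)=0 chase 'b': 0 ⇒ 0;  out=∅∪out(0)=∅
  fail(3) 'abb': from fail(2)=0 chase 'b': 0 ⇒ 0;  out={0}∪out(0)={0}
  fail(4) 'aba': from fail(2)=0 chase 'a': 0 ⇒ 1;  out=∅∪out(1)=∅
  fail(5) 'abab': from fail(4)=1 chase 'b': 1 ⇒ 2;  out=∅∪out(2)=∅
  fail(6) 'ababb': from fail(5)=2 chase 'b': 2 ⇒ 3;  out={1}∪out(3)={0,1}

Run:
pos 0 'c': at 0
pos 1 'c': at 0
pos 2 'c': at 0
pos 3 'a': at 1
pos 4 'b': at 2
pos 5 'a': at 4
pos 6 'b': at 5
pos 7 'b': at 6  emit P0@[5:7],P1@[3:7]
pos 8 'c': at 0 (via fail)
pos 9 'c': at 0
pos 10 'c': at 0
pos 11 'a': at 1
pos 12 'a': at 1 (via fail)
pos 13 'b': at 2
pos 14 'b': at 3  emit P0@[12:14]
pos 15 'a': at 1 (via fail)
pos 16 'b': at 2
pos 17 'a': at 4
pos 18 'b': at 5
pos 19 'b': at 6  emit P0@[17:19],P1@[15:19]
pos 20 'a': at 1 (via fail)
pos 21 'a': at 1 (via fail)
pos 22 'b': at 2
pos 23 'a': at 4
pos 24 'b': at 5
pos 25 'b': at 6  emit P0@[23:25],P1@[21:25]
pos 26 'a': at 1 (via fail)
pos 27 'b': at 2
pos 28 'a': at 4

Matches: [[7,0],[7,1],[14,0],[19,0],[19,1],[25,0],[25,1]]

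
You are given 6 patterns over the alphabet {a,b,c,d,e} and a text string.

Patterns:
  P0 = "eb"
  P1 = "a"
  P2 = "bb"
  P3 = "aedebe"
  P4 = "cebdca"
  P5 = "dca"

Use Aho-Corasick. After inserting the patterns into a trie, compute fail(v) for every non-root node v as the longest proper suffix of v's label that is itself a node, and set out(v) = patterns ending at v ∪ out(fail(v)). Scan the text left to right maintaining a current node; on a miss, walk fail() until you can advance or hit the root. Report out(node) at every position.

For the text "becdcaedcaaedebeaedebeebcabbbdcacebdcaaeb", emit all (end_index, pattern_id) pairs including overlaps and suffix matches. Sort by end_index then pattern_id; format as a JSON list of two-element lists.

Build:
Trie (insert patterns):
  n0 'ε': a→3 b→4 c→11 d→17 e→1
  n1 'e': b→2
  n2 'eb': ·  ←P0
  n3 'a': e→6  ←P1
  n4 'b': b→5
  n5 'bb': ·  ←P2
  n6 'ae': d→7
  n7 'aed': e→8
  n8 'aede': b→9
  n9 'aedeb': e→10
  n10 'aedebe': ·  ←P3
  n11 'c': e→12
  n12 'ce': b→13
  n13 'ceb': d→14
  n14 'cebd': c→15
  n15 'cebdc': a→16
  n16 'cebdca': ·  ←P4
  n17 'd': c→18
  n18 'dc': a→19
  n19 'dca': ·  ←P5

Failure links (BFS by depth):
  n1('e'): parent n0 fail=0; on 'e' 0 → fail=0;  out ∅∪∅=∅
  n3('a'): parent n0 fail=0; on 'a' 0 → fail=0;  out {1}∪∅={1}
  n4('b'): parent n0 fail=0; on 'b' 0 → fail=0;  out ∅∪∅=∅
  n11('c'): parent n0 fail=0; on 'c' 0 → fail=0;  out ∅∪∅=∅
  n17('d'): parent n0 fail=0; on 'd' 0 → fail=0;  out ∅∪∅=∅
  n2('eb'): parent n1 fail=0; on 'b' 0 → fail=4;  out {0}∪∅={0}
  n5('bb'): parent n4 fail=0; on 'b' 0 → fail=4;  out {2}∪∅={2}
  n6('ae'): parent n3 fail=0; on 'e' 0 → fail=1;  out ∅∪∅=∅
  n12('ce'): parent n11 fail=0; on 'e' 0 → fail=1;  out ∅∪∅=∅
  n18('dc'): parent n17 fail=0; on 'c' 0 → fail=11;  out ∅∪∅=∅
  n7('aed'): parent n6 fail=1; on 'd' 1→0 → fail=17;  out ∅∪∅=∅
  n13('ceb'): parent n12 fail=1; on 'b' 1 → fail=2;  out ∅∪{0}={0}
  n19('dca'): parent n18 fail=11; on 'a' 11→0 → fail=3;  out {5}∪{1}={1,5}
  n8('aede'): parent n7 fail=17; on 'e' 17→0 → fail=1;  out ∅∪∅=∅
  n14('cebd'): parent n13 fail=2; on 'd' 2→4→0 → fail=17;  out ∅∪∅=∅
  n9('aedeb'): parent n8 fail=1; on 'b' 1 → fail=2;  out ∅∪{0}={0}
  n15('cebdc'): parent n14 fail=17; on 'c' 17 → fail=18;  out ∅∪∅=∅
  n10('aedebe'): parent n9 fail=2; on 'e' 2→4→0 → fail=1;  out {3}∪∅={3}
  n16('cebdca'): parent n15 fail=18; on 'a' 18 → fail=19;  out {4}∪{1,5}={1,4,5}

Text stream:
i=0 'b': node 0→4
i=1 'e': node 4→1 (via fail)
i=2 'c': node 1→11 (via fail)
i=3 'd': node 11→17 (via fail)
i=4 'c': node 17→18
i=5 'a': node 18→19  emit P1@[5:5],P5@[3:5]
i=6 'e': node 19→6 (via fail)
i=7 'd': node 6→7
i=8 'c': node 7→18 (via fail)
i=9 'a': node 18→19  emit P1@[9:9],P5@[7:9]
i=10 'a': node 19→3 (via fail)  emit P1@[10:10]
i=11 'e': node 3→6
i=12 'd': node 6→7
i=13 'e': node 7→8
i=14 'b': node 8→9  emit P0@[13:14]
i=15 'e': node 9→10  emit P3@[10:15]
i=16 'a': node 10→3 (via fail)  emit P1@[16:16]
i=17 'e': node 3→6
i=18 'd': node 6→7
i=19 'e': node 7→8
i=20 'b': node 8→9  emit P0@[19:20]
i=21 'e': node 9→10  emit P3@[16:21]
i=22 'e': node 10→1 (via fail)
i=23 'b': node 1→2  emit P0@[22:23]
i=24 'c': node 2→11 (via fail)
i=25 'a': node 11→3 (via fail)  emit P1@[25:25]
i=26 'b': node 3→4 (via fail)
i=27 'b': node 4→5  emit P2@[26:27]
i=28 'b': node 5→5 (via fail)  emit P2@[27:28]
i=29 'd': node 5→17 (via fail)
i=30 'c': node 17→18
i=31 'a': node 18→19  emit P1@[31:31],P5@[29:31]
i=32 'c': node 19→11 (via fail)
i=33 'e': node 11→12
i=34 'b': node 12→13  emit P0@[33:34]
i=35 'd': node 13→14
i=36 'c': node 14→15
i=37 'a': node 15→16  emit P1@[37:37],P4@[32:37],P5@[35:37]
i=38 'a': node 16→3 (via fail)  emit P1@[38:38]
i=39 'e': node 3→6
i=40 'b': node 6→2 (via fail)  emit P0@[39:40]

Matches: [[5,1],[5,5],[9,1],[9,5],[10,1],[14,0],[15,3],[16,1],[20,0],[21,3],[23,0],[25,1],[27,2],[28,2],[31,1],[31,5],[34,0],[37,1],[37,4],[37,5],[38,1],[40,0]]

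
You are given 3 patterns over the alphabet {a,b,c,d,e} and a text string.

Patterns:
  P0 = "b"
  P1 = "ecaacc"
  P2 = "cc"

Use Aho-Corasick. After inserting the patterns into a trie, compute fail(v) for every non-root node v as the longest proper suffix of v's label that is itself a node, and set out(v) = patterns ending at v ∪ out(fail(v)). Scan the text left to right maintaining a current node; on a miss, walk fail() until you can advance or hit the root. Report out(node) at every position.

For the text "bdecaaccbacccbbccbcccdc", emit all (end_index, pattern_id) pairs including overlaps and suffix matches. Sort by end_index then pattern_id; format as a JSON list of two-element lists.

Build:
Trie (insert patterns):
  n0 'ε': b→1 c→8 e→2
  n1 'b': ·  ←P0
  n2 'e': c→3
  n3 'ec': a→4
  n4 'eca': a→5
  n5 'ecaa': c→6
  n6 'ecaac': c→7
  n7 'ecaacc': ·  ←P1
  n8 'c': c→9
  n9 'cc': ·  ←P2

Failure links (BFS by depth):
  n1('b'): parent n0 fail=0; on 'b' 0 → fail=0;  out {0}∪∅={0}
  n2('e'): parent n0 fail=0; on 'e' 0 → fail=0;  out ∅∪∅=∅
  n8('c'): parent n0 fail=0; on 'c' 0 → fail=0;  out ∅∪∅=∅
  n3('ec'): parent n2 fail=0; on 'c' 0 → fail=8;  out ∅∪∅=∅
  n9('cc'): parent n8 fail=0; on 'c' 0 → fail=8;  out {2}∪∅={2}
  n4('eca'): parent n3 fail=8; on 'a' 8→0 → fail=0;  out ∅∪∅=∅
  n5('ecaa'): parent n4 fail=0; on 'a' 0 → fail=0;  out ∅∪∅=∅
  n6('ecaac'): parent n5 fail=0; on 'c' 0 → fail=8;  out ∅∪∅=∅
  n7('ecaacc'): parent n6 fail=8; on 'c' 8 → fail=9;  out {1}∪{2}={1,2}

Scan:
[0] read 'b'  n0⇒n1  → match P0@[0:0]
[1] read 'd'  n1⇒n0 (fail-walked)
[2] read 'e'  n0⇒n2
[3] read 'c'  n2⇒n3
[4] read 'a'  n3⇒n4
[5] read 'a'  n4⇒n5
[6] read 'c'  n5⇒n6
[7] read 'c'  n6⇒n7  → match P1@[2:7],P2@[6:7]
[8] read 'b'  n7⇒n1 (fail-walked)  → match P0@[8:8]
[9] read 'a'  n1⇒n0 (fail-walked)
[10] read 'c'  n0⇒n8
[11] read 'c'  n8⇒n9  → match P2@[10:11]
[12] read 'c'  n9⇒n9 (fail-walked)  → match P2@[11:12]
[13] read 'b'  n9⇒n1 (fail-walked)  → match P0@[13:13]
[14] read 'b'  n1⇒n1 (fail-walked)  → match P0@[14:14]
[15] read 'c'  n1⇒n8 (fail-walked)
[16] read 'c'  n8⇒n9  → match P2@[15:16]
[17] read 'b'  n9⇒n1 (fail-walked)  → match P0@[17:17]
[18] read 'c'  n1⇒n8 (fail-walked)
[19] read 'c'  n8⇒n9  → match P2@[18:19]
[20] read 'c'  n9⇒n9 (fail-walked)  → match P2@[19:20]
[21] read 'd'  n9⇒n0 (fail-walked)
[22] read 'c'  n0⇒n8

Matches: [[0,0],[7,1],[7,2],[8,0],[11,2],[12,2],[13,0],[14,0],[16,2],[17,0],[19,2],[20,2]]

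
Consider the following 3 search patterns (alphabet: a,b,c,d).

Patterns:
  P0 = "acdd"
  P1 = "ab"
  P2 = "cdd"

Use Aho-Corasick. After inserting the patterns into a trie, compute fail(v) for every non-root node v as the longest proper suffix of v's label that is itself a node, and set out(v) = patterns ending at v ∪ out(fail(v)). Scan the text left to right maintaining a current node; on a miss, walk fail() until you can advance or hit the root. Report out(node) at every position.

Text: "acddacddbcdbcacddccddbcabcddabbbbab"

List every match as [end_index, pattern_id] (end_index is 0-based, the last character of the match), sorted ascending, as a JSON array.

Construct AC machine:
Trie (insert patterns):
  0='ε' goto a→1 c→6
  1='a' goto b→5 c→2
  2='ac' goto d→3
  3='acd' goto d→4
  4='acdd' goto ·  ←P0
  5='ab' goto ·  ←P1
  6='c' goto d→7
  7='cd' goto d→8
  8='cdd' goto ·  ←P2

BFS fail/out derivation:
  fail(1) 'a': from fail(0)=0 chase 'a': 0 ⇒ 0;  out=∅∪out(0)=∅
  fail(6) 'c': from fail(0)=0 chase 'c': 0 ⇒ 0;  out=∅∪out(0)=∅
  fail(2) 'ac': from fail(1)=0 chase 'c': 0 ⇒ 6;  out=∅∪out(6)=∅
  fail(5) 'ab': from fail(1)=0 chase 'b': 0 ⇒ 0;  out={1}∪out(0)={1}
  fail(7) 'cd': from fail(6)=0 chase 'd': 0 ⇒ 0;  out=∅∪out(0)=∅
  fail(3) 'acd': from fail(2)=6 chase 'd': 6 ⇒ 7;  out=∅∪out(7)=∅
  fail(8) 'cdd': from fail(7)=0 chase 'd': 0 ⇒ 0;  out={2}∪out(0)={2}
  fail(4) 'acdd': from fail(3)=7 chase 'd': 7 ⇒ 8;  out={0}∪out(8)={0,2}

Scan:
[0] read 'a'  n0⇒n1
[1] read 'c'  n1⇒n2
[2] read 'd'  n2⇒n3
[3] read 'd'  n3⇒n4  → match P0@[0:3],P2@[1:3]
[4] read 'a'  n4⇒n1 ·f
[5] read 'c'  n1⇒n2
[6] read 'd'  n2⇒n3
[7] read 'd'  n3⇒n4  → match P0@[4:7],P2@[5:7]
[8] read 'b'  n4⇒n0 ·f
[9] read 'c'  n0⇒n6
[10] read 'd'  n6⇒n7
[11] read 'b'  n7⇒n0 ·f
[12] read 'c'  n0⇒n6
[13] read 'a'  n6⇒n1 ·f
[14] read 'c'  n1⇒n2
[15] read 'd'  n2⇒n3
[16] read 'd'  n3⇒n4  → match P0@[13:16],P2@[14:16]
[17] read 'c'  n4⇒n6 ·f
[18] read 'c'  n6⇒n6 ·f
[19] read 'd'  n6⇒n7
[20] read 'd'  n7⇒n8  → match P2@[18:20]
[21] read 'b'  n8⇒n0 ·f
[22] read 'c'  n0⇒n6
[23] read 'a'  n6⇒n1 ·f
[24] read 'b'  n1⇒n5  → match P1@[23:24]
[25] read 'c'  n5⇒n6 ·f
[26] read 'd'  n6⇒n7
[27] read 'd'  n7⇒n8  → match P2@[25:27]
[28] read 'a'  n8⇒n1 ·f
[29] read 'b'  n1⇒n5  → match P1@[28:29]
[30] read 'b'  n5⇒n0 ·f
[31] read 'b'  n0⇒n0
[32] read 'b'  n0⇒n0
[33] read 'a'  n0⇒n1
[34] read 'b'  n1⇒n5  → match P1@[33:34]

Matches: [[3,0],[3,2],[7,0],[7,2],[16,0],[16,2],[20,2],[24,1],[27,2],[29,1],[34,1]]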